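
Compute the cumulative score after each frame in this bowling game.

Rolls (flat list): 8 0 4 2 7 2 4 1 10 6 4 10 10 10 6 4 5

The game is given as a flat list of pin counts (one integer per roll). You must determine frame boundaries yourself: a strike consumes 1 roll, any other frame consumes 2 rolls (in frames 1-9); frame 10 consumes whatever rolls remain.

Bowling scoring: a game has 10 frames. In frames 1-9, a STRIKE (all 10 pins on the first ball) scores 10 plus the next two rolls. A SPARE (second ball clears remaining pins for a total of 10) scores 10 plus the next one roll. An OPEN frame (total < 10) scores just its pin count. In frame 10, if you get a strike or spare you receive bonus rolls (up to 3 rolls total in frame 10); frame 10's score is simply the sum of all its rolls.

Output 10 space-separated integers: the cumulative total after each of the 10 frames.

Frame 1: OPEN (8+0=8). Cumulative: 8
Frame 2: OPEN (4+2=6). Cumulative: 14
Frame 3: OPEN (7+2=9). Cumulative: 23
Frame 4: OPEN (4+1=5). Cumulative: 28
Frame 5: STRIKE. 10 + next two rolls (6+4) = 20. Cumulative: 48
Frame 6: SPARE (6+4=10). 10 + next roll (10) = 20. Cumulative: 68
Frame 7: STRIKE. 10 + next two rolls (10+10) = 30. Cumulative: 98
Frame 8: STRIKE. 10 + next two rolls (10+6) = 26. Cumulative: 124
Frame 9: STRIKE. 10 + next two rolls (6+4) = 20. Cumulative: 144
Frame 10: SPARE. Sum of all frame-10 rolls (6+4+5) = 15. Cumulative: 159

Answer: 8 14 23 28 48 68 98 124 144 159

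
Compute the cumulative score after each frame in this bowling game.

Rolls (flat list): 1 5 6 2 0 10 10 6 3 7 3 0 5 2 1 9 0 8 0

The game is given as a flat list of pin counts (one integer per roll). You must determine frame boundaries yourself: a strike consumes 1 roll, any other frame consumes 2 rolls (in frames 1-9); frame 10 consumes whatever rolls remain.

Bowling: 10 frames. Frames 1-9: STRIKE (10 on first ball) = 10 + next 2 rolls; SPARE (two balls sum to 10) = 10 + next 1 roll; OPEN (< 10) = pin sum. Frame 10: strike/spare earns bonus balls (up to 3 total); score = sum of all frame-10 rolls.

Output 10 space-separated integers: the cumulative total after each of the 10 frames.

Answer: 6 14 34 53 62 72 77 80 89 97

Derivation:
Frame 1: OPEN (1+5=6). Cumulative: 6
Frame 2: OPEN (6+2=8). Cumulative: 14
Frame 3: SPARE (0+10=10). 10 + next roll (10) = 20. Cumulative: 34
Frame 4: STRIKE. 10 + next two rolls (6+3) = 19. Cumulative: 53
Frame 5: OPEN (6+3=9). Cumulative: 62
Frame 6: SPARE (7+3=10). 10 + next roll (0) = 10. Cumulative: 72
Frame 7: OPEN (0+5=5). Cumulative: 77
Frame 8: OPEN (2+1=3). Cumulative: 80
Frame 9: OPEN (9+0=9). Cumulative: 89
Frame 10: OPEN. Sum of all frame-10 rolls (8+0) = 8. Cumulative: 97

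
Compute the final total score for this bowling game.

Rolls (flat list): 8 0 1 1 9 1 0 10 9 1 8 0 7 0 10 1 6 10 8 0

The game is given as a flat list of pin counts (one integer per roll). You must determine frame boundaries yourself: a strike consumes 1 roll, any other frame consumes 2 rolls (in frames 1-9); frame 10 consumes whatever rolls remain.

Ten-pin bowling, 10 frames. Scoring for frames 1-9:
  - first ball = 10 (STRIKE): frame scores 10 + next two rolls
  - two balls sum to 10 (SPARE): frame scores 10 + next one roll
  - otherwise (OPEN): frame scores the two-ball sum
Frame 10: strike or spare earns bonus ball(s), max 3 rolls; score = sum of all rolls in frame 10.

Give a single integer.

Answer: 114

Derivation:
Frame 1: OPEN (8+0=8). Cumulative: 8
Frame 2: OPEN (1+1=2). Cumulative: 10
Frame 3: SPARE (9+1=10). 10 + next roll (0) = 10. Cumulative: 20
Frame 4: SPARE (0+10=10). 10 + next roll (9) = 19. Cumulative: 39
Frame 5: SPARE (9+1=10). 10 + next roll (8) = 18. Cumulative: 57
Frame 6: OPEN (8+0=8). Cumulative: 65
Frame 7: OPEN (7+0=7). Cumulative: 72
Frame 8: STRIKE. 10 + next two rolls (1+6) = 17. Cumulative: 89
Frame 9: OPEN (1+6=7). Cumulative: 96
Frame 10: STRIKE. Sum of all frame-10 rolls (10+8+0) = 18. Cumulative: 114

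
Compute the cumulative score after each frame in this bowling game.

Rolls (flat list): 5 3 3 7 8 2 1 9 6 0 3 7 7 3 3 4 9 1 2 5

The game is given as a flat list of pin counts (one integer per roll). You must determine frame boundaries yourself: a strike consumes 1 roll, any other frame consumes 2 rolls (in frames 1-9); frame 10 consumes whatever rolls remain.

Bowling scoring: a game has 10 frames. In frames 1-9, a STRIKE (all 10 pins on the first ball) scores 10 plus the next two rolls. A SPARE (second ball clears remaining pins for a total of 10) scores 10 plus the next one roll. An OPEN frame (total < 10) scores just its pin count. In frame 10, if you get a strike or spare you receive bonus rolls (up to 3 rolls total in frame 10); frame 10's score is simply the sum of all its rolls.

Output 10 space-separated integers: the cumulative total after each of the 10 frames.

Frame 1: OPEN (5+3=8). Cumulative: 8
Frame 2: SPARE (3+7=10). 10 + next roll (8) = 18. Cumulative: 26
Frame 3: SPARE (8+2=10). 10 + next roll (1) = 11. Cumulative: 37
Frame 4: SPARE (1+9=10). 10 + next roll (6) = 16. Cumulative: 53
Frame 5: OPEN (6+0=6). Cumulative: 59
Frame 6: SPARE (3+7=10). 10 + next roll (7) = 17. Cumulative: 76
Frame 7: SPARE (7+3=10). 10 + next roll (3) = 13. Cumulative: 89
Frame 8: OPEN (3+4=7). Cumulative: 96
Frame 9: SPARE (9+1=10). 10 + next roll (2) = 12. Cumulative: 108
Frame 10: OPEN. Sum of all frame-10 rolls (2+5) = 7. Cumulative: 115

Answer: 8 26 37 53 59 76 89 96 108 115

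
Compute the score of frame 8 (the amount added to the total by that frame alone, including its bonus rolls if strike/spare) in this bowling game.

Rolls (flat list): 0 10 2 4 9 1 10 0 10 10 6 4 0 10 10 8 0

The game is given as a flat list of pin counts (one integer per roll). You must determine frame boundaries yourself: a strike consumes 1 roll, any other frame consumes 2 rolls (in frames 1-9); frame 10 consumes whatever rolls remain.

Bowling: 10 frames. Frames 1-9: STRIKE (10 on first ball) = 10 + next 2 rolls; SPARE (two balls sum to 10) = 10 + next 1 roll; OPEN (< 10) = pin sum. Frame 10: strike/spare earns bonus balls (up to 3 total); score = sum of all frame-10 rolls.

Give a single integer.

Answer: 20

Derivation:
Frame 1: SPARE (0+10=10). 10 + next roll (2) = 12. Cumulative: 12
Frame 2: OPEN (2+4=6). Cumulative: 18
Frame 3: SPARE (9+1=10). 10 + next roll (10) = 20. Cumulative: 38
Frame 4: STRIKE. 10 + next two rolls (0+10) = 20. Cumulative: 58
Frame 5: SPARE (0+10=10). 10 + next roll (10) = 20. Cumulative: 78
Frame 6: STRIKE. 10 + next two rolls (6+4) = 20. Cumulative: 98
Frame 7: SPARE (6+4=10). 10 + next roll (0) = 10. Cumulative: 108
Frame 8: SPARE (0+10=10). 10 + next roll (10) = 20. Cumulative: 128
Frame 9: STRIKE. 10 + next two rolls (8+0) = 18. Cumulative: 146
Frame 10: OPEN. Sum of all frame-10 rolls (8+0) = 8. Cumulative: 154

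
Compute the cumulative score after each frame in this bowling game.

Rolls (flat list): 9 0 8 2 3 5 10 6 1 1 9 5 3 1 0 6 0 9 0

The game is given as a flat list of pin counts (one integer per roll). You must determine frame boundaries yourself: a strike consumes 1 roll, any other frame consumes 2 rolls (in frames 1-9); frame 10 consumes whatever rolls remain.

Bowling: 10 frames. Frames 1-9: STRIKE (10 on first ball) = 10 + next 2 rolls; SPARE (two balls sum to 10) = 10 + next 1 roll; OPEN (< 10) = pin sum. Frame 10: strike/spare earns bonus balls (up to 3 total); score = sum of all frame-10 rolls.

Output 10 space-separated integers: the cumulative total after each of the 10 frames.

Frame 1: OPEN (9+0=9). Cumulative: 9
Frame 2: SPARE (8+2=10). 10 + next roll (3) = 13. Cumulative: 22
Frame 3: OPEN (3+5=8). Cumulative: 30
Frame 4: STRIKE. 10 + next two rolls (6+1) = 17. Cumulative: 47
Frame 5: OPEN (6+1=7). Cumulative: 54
Frame 6: SPARE (1+9=10). 10 + next roll (5) = 15. Cumulative: 69
Frame 7: OPEN (5+3=8). Cumulative: 77
Frame 8: OPEN (1+0=1). Cumulative: 78
Frame 9: OPEN (6+0=6). Cumulative: 84
Frame 10: OPEN. Sum of all frame-10 rolls (9+0) = 9. Cumulative: 93

Answer: 9 22 30 47 54 69 77 78 84 93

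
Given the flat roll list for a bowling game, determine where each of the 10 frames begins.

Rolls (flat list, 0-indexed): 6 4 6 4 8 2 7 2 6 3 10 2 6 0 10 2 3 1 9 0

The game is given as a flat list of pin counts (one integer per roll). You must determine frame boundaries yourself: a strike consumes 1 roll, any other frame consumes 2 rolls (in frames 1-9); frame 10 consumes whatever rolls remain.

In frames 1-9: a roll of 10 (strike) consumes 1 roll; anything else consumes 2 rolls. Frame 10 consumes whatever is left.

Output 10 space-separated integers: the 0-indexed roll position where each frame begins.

Frame 1 starts at roll index 0: rolls=6,4 (sum=10), consumes 2 rolls
Frame 2 starts at roll index 2: rolls=6,4 (sum=10), consumes 2 rolls
Frame 3 starts at roll index 4: rolls=8,2 (sum=10), consumes 2 rolls
Frame 4 starts at roll index 6: rolls=7,2 (sum=9), consumes 2 rolls
Frame 5 starts at roll index 8: rolls=6,3 (sum=9), consumes 2 rolls
Frame 6 starts at roll index 10: roll=10 (strike), consumes 1 roll
Frame 7 starts at roll index 11: rolls=2,6 (sum=8), consumes 2 rolls
Frame 8 starts at roll index 13: rolls=0,10 (sum=10), consumes 2 rolls
Frame 9 starts at roll index 15: rolls=2,3 (sum=5), consumes 2 rolls
Frame 10 starts at roll index 17: 3 remaining rolls

Answer: 0 2 4 6 8 10 11 13 15 17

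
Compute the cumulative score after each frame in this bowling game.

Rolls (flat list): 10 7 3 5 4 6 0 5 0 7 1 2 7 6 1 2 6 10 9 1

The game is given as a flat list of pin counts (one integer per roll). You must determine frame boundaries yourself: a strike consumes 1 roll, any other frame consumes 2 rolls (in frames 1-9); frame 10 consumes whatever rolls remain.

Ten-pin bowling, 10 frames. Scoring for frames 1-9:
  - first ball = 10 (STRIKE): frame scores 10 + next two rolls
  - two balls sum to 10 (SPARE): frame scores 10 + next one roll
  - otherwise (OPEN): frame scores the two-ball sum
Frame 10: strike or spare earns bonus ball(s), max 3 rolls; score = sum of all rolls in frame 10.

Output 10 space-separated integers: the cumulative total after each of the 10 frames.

Answer: 20 35 44 50 55 63 72 79 87 107

Derivation:
Frame 1: STRIKE. 10 + next two rolls (7+3) = 20. Cumulative: 20
Frame 2: SPARE (7+3=10). 10 + next roll (5) = 15. Cumulative: 35
Frame 3: OPEN (5+4=9). Cumulative: 44
Frame 4: OPEN (6+0=6). Cumulative: 50
Frame 5: OPEN (5+0=5). Cumulative: 55
Frame 6: OPEN (7+1=8). Cumulative: 63
Frame 7: OPEN (2+7=9). Cumulative: 72
Frame 8: OPEN (6+1=7). Cumulative: 79
Frame 9: OPEN (2+6=8). Cumulative: 87
Frame 10: STRIKE. Sum of all frame-10 rolls (10+9+1) = 20. Cumulative: 107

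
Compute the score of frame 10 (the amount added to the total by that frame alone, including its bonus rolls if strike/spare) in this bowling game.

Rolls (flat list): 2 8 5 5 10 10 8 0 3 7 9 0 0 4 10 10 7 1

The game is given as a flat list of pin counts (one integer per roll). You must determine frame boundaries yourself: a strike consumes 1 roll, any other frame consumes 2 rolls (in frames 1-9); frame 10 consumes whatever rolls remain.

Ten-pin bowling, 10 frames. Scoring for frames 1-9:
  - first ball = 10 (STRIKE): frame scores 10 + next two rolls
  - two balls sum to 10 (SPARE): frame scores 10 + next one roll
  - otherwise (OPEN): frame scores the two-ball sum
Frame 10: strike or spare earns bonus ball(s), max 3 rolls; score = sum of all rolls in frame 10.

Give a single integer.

Frame 1: SPARE (2+8=10). 10 + next roll (5) = 15. Cumulative: 15
Frame 2: SPARE (5+5=10). 10 + next roll (10) = 20. Cumulative: 35
Frame 3: STRIKE. 10 + next two rolls (10+8) = 28. Cumulative: 63
Frame 4: STRIKE. 10 + next two rolls (8+0) = 18. Cumulative: 81
Frame 5: OPEN (8+0=8). Cumulative: 89
Frame 6: SPARE (3+7=10). 10 + next roll (9) = 19. Cumulative: 108
Frame 7: OPEN (9+0=9). Cumulative: 117
Frame 8: OPEN (0+4=4). Cumulative: 121
Frame 9: STRIKE. 10 + next two rolls (10+7) = 27. Cumulative: 148
Frame 10: STRIKE. Sum of all frame-10 rolls (10+7+1) = 18. Cumulative: 166

Answer: 18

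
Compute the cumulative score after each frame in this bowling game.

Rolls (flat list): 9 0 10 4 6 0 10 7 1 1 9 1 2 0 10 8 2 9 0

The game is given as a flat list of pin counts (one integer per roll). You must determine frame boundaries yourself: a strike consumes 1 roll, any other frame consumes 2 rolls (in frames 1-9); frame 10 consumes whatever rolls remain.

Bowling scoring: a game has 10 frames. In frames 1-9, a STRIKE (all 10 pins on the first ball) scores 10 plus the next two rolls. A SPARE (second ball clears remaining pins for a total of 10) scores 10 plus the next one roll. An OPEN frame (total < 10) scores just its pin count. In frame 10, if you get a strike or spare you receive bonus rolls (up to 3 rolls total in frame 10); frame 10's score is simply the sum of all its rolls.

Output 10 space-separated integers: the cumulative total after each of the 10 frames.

Frame 1: OPEN (9+0=9). Cumulative: 9
Frame 2: STRIKE. 10 + next two rolls (4+6) = 20. Cumulative: 29
Frame 3: SPARE (4+6=10). 10 + next roll (0) = 10. Cumulative: 39
Frame 4: SPARE (0+10=10). 10 + next roll (7) = 17. Cumulative: 56
Frame 5: OPEN (7+1=8). Cumulative: 64
Frame 6: SPARE (1+9=10). 10 + next roll (1) = 11. Cumulative: 75
Frame 7: OPEN (1+2=3). Cumulative: 78
Frame 8: SPARE (0+10=10). 10 + next roll (8) = 18. Cumulative: 96
Frame 9: SPARE (8+2=10). 10 + next roll (9) = 19. Cumulative: 115
Frame 10: OPEN. Sum of all frame-10 rolls (9+0) = 9. Cumulative: 124

Answer: 9 29 39 56 64 75 78 96 115 124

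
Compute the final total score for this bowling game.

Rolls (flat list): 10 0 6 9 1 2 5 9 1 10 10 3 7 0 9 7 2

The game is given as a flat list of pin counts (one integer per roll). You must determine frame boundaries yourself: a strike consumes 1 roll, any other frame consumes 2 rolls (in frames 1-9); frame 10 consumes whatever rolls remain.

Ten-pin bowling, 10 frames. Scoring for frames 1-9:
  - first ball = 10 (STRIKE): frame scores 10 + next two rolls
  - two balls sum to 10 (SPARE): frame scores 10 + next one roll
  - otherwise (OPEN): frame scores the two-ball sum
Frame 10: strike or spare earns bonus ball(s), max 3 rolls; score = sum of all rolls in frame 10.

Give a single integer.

Frame 1: STRIKE. 10 + next two rolls (0+6) = 16. Cumulative: 16
Frame 2: OPEN (0+6=6). Cumulative: 22
Frame 3: SPARE (9+1=10). 10 + next roll (2) = 12. Cumulative: 34
Frame 4: OPEN (2+5=7). Cumulative: 41
Frame 5: SPARE (9+1=10). 10 + next roll (10) = 20. Cumulative: 61
Frame 6: STRIKE. 10 + next two rolls (10+3) = 23. Cumulative: 84
Frame 7: STRIKE. 10 + next two rolls (3+7) = 20. Cumulative: 104
Frame 8: SPARE (3+7=10). 10 + next roll (0) = 10. Cumulative: 114
Frame 9: OPEN (0+9=9). Cumulative: 123
Frame 10: OPEN. Sum of all frame-10 rolls (7+2) = 9. Cumulative: 132

Answer: 132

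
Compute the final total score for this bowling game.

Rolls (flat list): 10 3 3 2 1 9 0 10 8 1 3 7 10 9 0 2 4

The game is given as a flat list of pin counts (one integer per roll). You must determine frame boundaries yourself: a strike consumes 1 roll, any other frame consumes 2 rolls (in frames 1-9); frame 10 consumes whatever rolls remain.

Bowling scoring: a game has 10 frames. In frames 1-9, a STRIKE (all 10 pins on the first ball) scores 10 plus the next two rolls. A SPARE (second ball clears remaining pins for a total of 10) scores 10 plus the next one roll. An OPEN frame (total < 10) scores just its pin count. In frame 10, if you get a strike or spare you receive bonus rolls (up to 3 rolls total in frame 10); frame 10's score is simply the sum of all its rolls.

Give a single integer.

Answer: 116

Derivation:
Frame 1: STRIKE. 10 + next two rolls (3+3) = 16. Cumulative: 16
Frame 2: OPEN (3+3=6). Cumulative: 22
Frame 3: OPEN (2+1=3). Cumulative: 25
Frame 4: OPEN (9+0=9). Cumulative: 34
Frame 5: STRIKE. 10 + next two rolls (8+1) = 19. Cumulative: 53
Frame 6: OPEN (8+1=9). Cumulative: 62
Frame 7: SPARE (3+7=10). 10 + next roll (10) = 20. Cumulative: 82
Frame 8: STRIKE. 10 + next two rolls (9+0) = 19. Cumulative: 101
Frame 9: OPEN (9+0=9). Cumulative: 110
Frame 10: OPEN. Sum of all frame-10 rolls (2+4) = 6. Cumulative: 116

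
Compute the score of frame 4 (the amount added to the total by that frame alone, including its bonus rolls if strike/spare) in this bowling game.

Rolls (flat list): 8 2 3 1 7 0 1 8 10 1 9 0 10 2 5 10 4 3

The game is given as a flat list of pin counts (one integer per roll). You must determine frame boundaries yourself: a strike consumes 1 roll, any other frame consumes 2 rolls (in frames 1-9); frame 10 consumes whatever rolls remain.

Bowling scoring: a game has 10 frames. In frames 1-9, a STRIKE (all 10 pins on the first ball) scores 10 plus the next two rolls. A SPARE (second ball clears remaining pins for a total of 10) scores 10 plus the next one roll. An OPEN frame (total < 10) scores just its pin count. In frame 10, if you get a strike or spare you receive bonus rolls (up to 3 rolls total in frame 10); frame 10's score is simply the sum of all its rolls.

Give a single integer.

Answer: 9

Derivation:
Frame 1: SPARE (8+2=10). 10 + next roll (3) = 13. Cumulative: 13
Frame 2: OPEN (3+1=4). Cumulative: 17
Frame 3: OPEN (7+0=7). Cumulative: 24
Frame 4: OPEN (1+8=9). Cumulative: 33
Frame 5: STRIKE. 10 + next two rolls (1+9) = 20. Cumulative: 53
Frame 6: SPARE (1+9=10). 10 + next roll (0) = 10. Cumulative: 63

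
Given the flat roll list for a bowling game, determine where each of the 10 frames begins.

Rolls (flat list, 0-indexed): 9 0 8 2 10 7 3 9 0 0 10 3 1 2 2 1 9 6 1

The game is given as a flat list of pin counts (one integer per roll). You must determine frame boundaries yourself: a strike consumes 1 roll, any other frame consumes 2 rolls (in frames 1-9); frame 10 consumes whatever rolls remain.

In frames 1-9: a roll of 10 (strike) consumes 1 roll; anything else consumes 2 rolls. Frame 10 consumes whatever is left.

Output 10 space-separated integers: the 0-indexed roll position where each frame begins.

Frame 1 starts at roll index 0: rolls=9,0 (sum=9), consumes 2 rolls
Frame 2 starts at roll index 2: rolls=8,2 (sum=10), consumes 2 rolls
Frame 3 starts at roll index 4: roll=10 (strike), consumes 1 roll
Frame 4 starts at roll index 5: rolls=7,3 (sum=10), consumes 2 rolls
Frame 5 starts at roll index 7: rolls=9,0 (sum=9), consumes 2 rolls
Frame 6 starts at roll index 9: rolls=0,10 (sum=10), consumes 2 rolls
Frame 7 starts at roll index 11: rolls=3,1 (sum=4), consumes 2 rolls
Frame 8 starts at roll index 13: rolls=2,2 (sum=4), consumes 2 rolls
Frame 9 starts at roll index 15: rolls=1,9 (sum=10), consumes 2 rolls
Frame 10 starts at roll index 17: 2 remaining rolls

Answer: 0 2 4 5 7 9 11 13 15 17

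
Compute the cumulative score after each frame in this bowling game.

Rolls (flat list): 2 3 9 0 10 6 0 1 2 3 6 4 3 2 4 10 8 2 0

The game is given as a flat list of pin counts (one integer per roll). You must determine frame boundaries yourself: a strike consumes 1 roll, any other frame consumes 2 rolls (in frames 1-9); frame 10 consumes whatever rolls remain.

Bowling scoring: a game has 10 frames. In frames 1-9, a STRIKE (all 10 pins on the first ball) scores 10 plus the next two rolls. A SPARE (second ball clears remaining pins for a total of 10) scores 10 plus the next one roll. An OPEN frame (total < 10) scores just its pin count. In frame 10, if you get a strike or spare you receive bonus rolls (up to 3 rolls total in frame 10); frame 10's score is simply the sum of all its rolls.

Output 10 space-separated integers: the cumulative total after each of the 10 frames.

Answer: 5 14 30 36 39 48 55 61 81 91

Derivation:
Frame 1: OPEN (2+3=5). Cumulative: 5
Frame 2: OPEN (9+0=9). Cumulative: 14
Frame 3: STRIKE. 10 + next two rolls (6+0) = 16. Cumulative: 30
Frame 4: OPEN (6+0=6). Cumulative: 36
Frame 5: OPEN (1+2=3). Cumulative: 39
Frame 6: OPEN (3+6=9). Cumulative: 48
Frame 7: OPEN (4+3=7). Cumulative: 55
Frame 8: OPEN (2+4=6). Cumulative: 61
Frame 9: STRIKE. 10 + next two rolls (8+2) = 20. Cumulative: 81
Frame 10: SPARE. Sum of all frame-10 rolls (8+2+0) = 10. Cumulative: 91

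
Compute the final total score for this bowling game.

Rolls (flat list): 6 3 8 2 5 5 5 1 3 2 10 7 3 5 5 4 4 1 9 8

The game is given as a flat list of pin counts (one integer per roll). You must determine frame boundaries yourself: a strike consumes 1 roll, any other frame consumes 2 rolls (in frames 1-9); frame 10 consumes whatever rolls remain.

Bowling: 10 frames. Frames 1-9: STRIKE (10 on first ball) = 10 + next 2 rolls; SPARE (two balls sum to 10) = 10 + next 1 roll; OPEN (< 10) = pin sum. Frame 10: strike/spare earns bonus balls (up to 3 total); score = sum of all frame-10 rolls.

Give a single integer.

Answer: 125

Derivation:
Frame 1: OPEN (6+3=9). Cumulative: 9
Frame 2: SPARE (8+2=10). 10 + next roll (5) = 15. Cumulative: 24
Frame 3: SPARE (5+5=10). 10 + next roll (5) = 15. Cumulative: 39
Frame 4: OPEN (5+1=6). Cumulative: 45
Frame 5: OPEN (3+2=5). Cumulative: 50
Frame 6: STRIKE. 10 + next two rolls (7+3) = 20. Cumulative: 70
Frame 7: SPARE (7+3=10). 10 + next roll (5) = 15. Cumulative: 85
Frame 8: SPARE (5+5=10). 10 + next roll (4) = 14. Cumulative: 99
Frame 9: OPEN (4+4=8). Cumulative: 107
Frame 10: SPARE. Sum of all frame-10 rolls (1+9+8) = 18. Cumulative: 125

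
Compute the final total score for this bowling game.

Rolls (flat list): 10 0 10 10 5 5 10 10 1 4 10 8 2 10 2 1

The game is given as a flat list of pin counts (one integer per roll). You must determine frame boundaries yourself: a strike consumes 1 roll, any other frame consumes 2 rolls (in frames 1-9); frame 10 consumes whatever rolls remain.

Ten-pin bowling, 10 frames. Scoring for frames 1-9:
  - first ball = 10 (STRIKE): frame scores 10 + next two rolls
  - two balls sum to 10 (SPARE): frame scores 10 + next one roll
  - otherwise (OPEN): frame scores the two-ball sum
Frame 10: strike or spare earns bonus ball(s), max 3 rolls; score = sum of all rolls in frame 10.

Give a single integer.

Answer: 174

Derivation:
Frame 1: STRIKE. 10 + next two rolls (0+10) = 20. Cumulative: 20
Frame 2: SPARE (0+10=10). 10 + next roll (10) = 20. Cumulative: 40
Frame 3: STRIKE. 10 + next two rolls (5+5) = 20. Cumulative: 60
Frame 4: SPARE (5+5=10). 10 + next roll (10) = 20. Cumulative: 80
Frame 5: STRIKE. 10 + next two rolls (10+1) = 21. Cumulative: 101
Frame 6: STRIKE. 10 + next two rolls (1+4) = 15. Cumulative: 116
Frame 7: OPEN (1+4=5). Cumulative: 121
Frame 8: STRIKE. 10 + next two rolls (8+2) = 20. Cumulative: 141
Frame 9: SPARE (8+2=10). 10 + next roll (10) = 20. Cumulative: 161
Frame 10: STRIKE. Sum of all frame-10 rolls (10+2+1) = 13. Cumulative: 174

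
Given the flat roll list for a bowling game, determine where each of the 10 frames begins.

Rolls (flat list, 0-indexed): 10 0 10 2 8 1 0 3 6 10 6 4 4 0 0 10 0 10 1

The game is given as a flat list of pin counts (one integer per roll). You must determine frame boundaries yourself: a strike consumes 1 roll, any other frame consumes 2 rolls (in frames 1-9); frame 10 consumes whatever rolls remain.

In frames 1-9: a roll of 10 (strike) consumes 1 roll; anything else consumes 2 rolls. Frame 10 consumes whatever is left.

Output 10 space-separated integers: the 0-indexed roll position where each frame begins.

Answer: 0 1 3 5 7 9 10 12 14 16

Derivation:
Frame 1 starts at roll index 0: roll=10 (strike), consumes 1 roll
Frame 2 starts at roll index 1: rolls=0,10 (sum=10), consumes 2 rolls
Frame 3 starts at roll index 3: rolls=2,8 (sum=10), consumes 2 rolls
Frame 4 starts at roll index 5: rolls=1,0 (sum=1), consumes 2 rolls
Frame 5 starts at roll index 7: rolls=3,6 (sum=9), consumes 2 rolls
Frame 6 starts at roll index 9: roll=10 (strike), consumes 1 roll
Frame 7 starts at roll index 10: rolls=6,4 (sum=10), consumes 2 rolls
Frame 8 starts at roll index 12: rolls=4,0 (sum=4), consumes 2 rolls
Frame 9 starts at roll index 14: rolls=0,10 (sum=10), consumes 2 rolls
Frame 10 starts at roll index 16: 3 remaining rolls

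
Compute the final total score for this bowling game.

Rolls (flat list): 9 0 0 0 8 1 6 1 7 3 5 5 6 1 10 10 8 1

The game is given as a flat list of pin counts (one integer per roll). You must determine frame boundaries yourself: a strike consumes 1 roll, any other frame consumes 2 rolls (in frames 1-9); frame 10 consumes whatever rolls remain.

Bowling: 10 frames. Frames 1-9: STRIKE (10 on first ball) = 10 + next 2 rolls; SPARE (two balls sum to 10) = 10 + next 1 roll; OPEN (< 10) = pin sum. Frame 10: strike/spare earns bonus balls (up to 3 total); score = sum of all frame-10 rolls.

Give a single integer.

Answer: 119

Derivation:
Frame 1: OPEN (9+0=9). Cumulative: 9
Frame 2: OPEN (0+0=0). Cumulative: 9
Frame 3: OPEN (8+1=9). Cumulative: 18
Frame 4: OPEN (6+1=7). Cumulative: 25
Frame 5: SPARE (7+3=10). 10 + next roll (5) = 15. Cumulative: 40
Frame 6: SPARE (5+5=10). 10 + next roll (6) = 16. Cumulative: 56
Frame 7: OPEN (6+1=7). Cumulative: 63
Frame 8: STRIKE. 10 + next two rolls (10+8) = 28. Cumulative: 91
Frame 9: STRIKE. 10 + next two rolls (8+1) = 19. Cumulative: 110
Frame 10: OPEN. Sum of all frame-10 rolls (8+1) = 9. Cumulative: 119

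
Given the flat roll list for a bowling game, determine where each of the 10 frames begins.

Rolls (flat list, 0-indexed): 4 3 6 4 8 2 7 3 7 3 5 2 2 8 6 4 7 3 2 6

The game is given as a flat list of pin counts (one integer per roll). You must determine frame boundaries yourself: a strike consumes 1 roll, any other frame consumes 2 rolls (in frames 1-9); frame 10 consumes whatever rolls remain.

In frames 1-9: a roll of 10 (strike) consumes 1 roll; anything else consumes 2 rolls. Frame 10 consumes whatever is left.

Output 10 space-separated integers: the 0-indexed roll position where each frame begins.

Frame 1 starts at roll index 0: rolls=4,3 (sum=7), consumes 2 rolls
Frame 2 starts at roll index 2: rolls=6,4 (sum=10), consumes 2 rolls
Frame 3 starts at roll index 4: rolls=8,2 (sum=10), consumes 2 rolls
Frame 4 starts at roll index 6: rolls=7,3 (sum=10), consumes 2 rolls
Frame 5 starts at roll index 8: rolls=7,3 (sum=10), consumes 2 rolls
Frame 6 starts at roll index 10: rolls=5,2 (sum=7), consumes 2 rolls
Frame 7 starts at roll index 12: rolls=2,8 (sum=10), consumes 2 rolls
Frame 8 starts at roll index 14: rolls=6,4 (sum=10), consumes 2 rolls
Frame 9 starts at roll index 16: rolls=7,3 (sum=10), consumes 2 rolls
Frame 10 starts at roll index 18: 2 remaining rolls

Answer: 0 2 4 6 8 10 12 14 16 18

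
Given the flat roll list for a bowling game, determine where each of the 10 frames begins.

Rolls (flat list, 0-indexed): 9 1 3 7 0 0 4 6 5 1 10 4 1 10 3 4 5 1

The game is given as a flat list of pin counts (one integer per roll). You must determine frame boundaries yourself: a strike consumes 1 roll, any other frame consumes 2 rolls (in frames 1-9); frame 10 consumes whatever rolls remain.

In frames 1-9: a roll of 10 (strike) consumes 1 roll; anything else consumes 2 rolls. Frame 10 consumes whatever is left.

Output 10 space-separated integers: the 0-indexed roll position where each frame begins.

Frame 1 starts at roll index 0: rolls=9,1 (sum=10), consumes 2 rolls
Frame 2 starts at roll index 2: rolls=3,7 (sum=10), consumes 2 rolls
Frame 3 starts at roll index 4: rolls=0,0 (sum=0), consumes 2 rolls
Frame 4 starts at roll index 6: rolls=4,6 (sum=10), consumes 2 rolls
Frame 5 starts at roll index 8: rolls=5,1 (sum=6), consumes 2 rolls
Frame 6 starts at roll index 10: roll=10 (strike), consumes 1 roll
Frame 7 starts at roll index 11: rolls=4,1 (sum=5), consumes 2 rolls
Frame 8 starts at roll index 13: roll=10 (strike), consumes 1 roll
Frame 9 starts at roll index 14: rolls=3,4 (sum=7), consumes 2 rolls
Frame 10 starts at roll index 16: 2 remaining rolls

Answer: 0 2 4 6 8 10 11 13 14 16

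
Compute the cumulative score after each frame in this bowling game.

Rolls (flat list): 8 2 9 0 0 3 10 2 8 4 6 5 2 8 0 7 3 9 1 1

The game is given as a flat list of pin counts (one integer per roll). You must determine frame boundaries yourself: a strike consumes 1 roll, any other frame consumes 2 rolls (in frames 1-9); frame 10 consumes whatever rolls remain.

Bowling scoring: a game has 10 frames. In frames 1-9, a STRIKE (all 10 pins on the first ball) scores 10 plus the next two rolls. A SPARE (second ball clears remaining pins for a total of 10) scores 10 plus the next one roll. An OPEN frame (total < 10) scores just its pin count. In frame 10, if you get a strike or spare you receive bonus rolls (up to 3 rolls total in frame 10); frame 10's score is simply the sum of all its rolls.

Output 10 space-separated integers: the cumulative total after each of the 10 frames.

Answer: 19 28 31 51 65 80 87 95 114 125

Derivation:
Frame 1: SPARE (8+2=10). 10 + next roll (9) = 19. Cumulative: 19
Frame 2: OPEN (9+0=9). Cumulative: 28
Frame 3: OPEN (0+3=3). Cumulative: 31
Frame 4: STRIKE. 10 + next two rolls (2+8) = 20. Cumulative: 51
Frame 5: SPARE (2+8=10). 10 + next roll (4) = 14. Cumulative: 65
Frame 6: SPARE (4+6=10). 10 + next roll (5) = 15. Cumulative: 80
Frame 7: OPEN (5+2=7). Cumulative: 87
Frame 8: OPEN (8+0=8). Cumulative: 95
Frame 9: SPARE (7+3=10). 10 + next roll (9) = 19. Cumulative: 114
Frame 10: SPARE. Sum of all frame-10 rolls (9+1+1) = 11. Cumulative: 125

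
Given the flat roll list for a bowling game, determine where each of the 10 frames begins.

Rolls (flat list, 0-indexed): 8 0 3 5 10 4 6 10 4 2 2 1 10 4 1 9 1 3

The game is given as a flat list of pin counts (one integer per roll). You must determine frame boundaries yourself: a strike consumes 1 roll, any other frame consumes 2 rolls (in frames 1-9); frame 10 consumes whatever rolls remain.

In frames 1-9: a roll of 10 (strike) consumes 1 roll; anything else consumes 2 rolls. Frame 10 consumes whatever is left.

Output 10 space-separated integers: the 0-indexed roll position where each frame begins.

Frame 1 starts at roll index 0: rolls=8,0 (sum=8), consumes 2 rolls
Frame 2 starts at roll index 2: rolls=3,5 (sum=8), consumes 2 rolls
Frame 3 starts at roll index 4: roll=10 (strike), consumes 1 roll
Frame 4 starts at roll index 5: rolls=4,6 (sum=10), consumes 2 rolls
Frame 5 starts at roll index 7: roll=10 (strike), consumes 1 roll
Frame 6 starts at roll index 8: rolls=4,2 (sum=6), consumes 2 rolls
Frame 7 starts at roll index 10: rolls=2,1 (sum=3), consumes 2 rolls
Frame 8 starts at roll index 12: roll=10 (strike), consumes 1 roll
Frame 9 starts at roll index 13: rolls=4,1 (sum=5), consumes 2 rolls
Frame 10 starts at roll index 15: 3 remaining rolls

Answer: 0 2 4 5 7 8 10 12 13 15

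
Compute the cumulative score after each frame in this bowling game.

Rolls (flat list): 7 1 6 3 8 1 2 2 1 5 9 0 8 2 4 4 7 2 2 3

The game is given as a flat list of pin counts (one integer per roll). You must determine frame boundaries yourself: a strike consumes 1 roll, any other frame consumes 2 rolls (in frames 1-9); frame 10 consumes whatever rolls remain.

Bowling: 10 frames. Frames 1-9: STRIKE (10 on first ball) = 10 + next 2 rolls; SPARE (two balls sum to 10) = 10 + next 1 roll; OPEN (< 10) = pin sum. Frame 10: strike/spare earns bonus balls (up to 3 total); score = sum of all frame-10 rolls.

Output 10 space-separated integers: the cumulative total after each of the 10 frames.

Frame 1: OPEN (7+1=8). Cumulative: 8
Frame 2: OPEN (6+3=9). Cumulative: 17
Frame 3: OPEN (8+1=9). Cumulative: 26
Frame 4: OPEN (2+2=4). Cumulative: 30
Frame 5: OPEN (1+5=6). Cumulative: 36
Frame 6: OPEN (9+0=9). Cumulative: 45
Frame 7: SPARE (8+2=10). 10 + next roll (4) = 14. Cumulative: 59
Frame 8: OPEN (4+4=8). Cumulative: 67
Frame 9: OPEN (7+2=9). Cumulative: 76
Frame 10: OPEN. Sum of all frame-10 rolls (2+3) = 5. Cumulative: 81

Answer: 8 17 26 30 36 45 59 67 76 81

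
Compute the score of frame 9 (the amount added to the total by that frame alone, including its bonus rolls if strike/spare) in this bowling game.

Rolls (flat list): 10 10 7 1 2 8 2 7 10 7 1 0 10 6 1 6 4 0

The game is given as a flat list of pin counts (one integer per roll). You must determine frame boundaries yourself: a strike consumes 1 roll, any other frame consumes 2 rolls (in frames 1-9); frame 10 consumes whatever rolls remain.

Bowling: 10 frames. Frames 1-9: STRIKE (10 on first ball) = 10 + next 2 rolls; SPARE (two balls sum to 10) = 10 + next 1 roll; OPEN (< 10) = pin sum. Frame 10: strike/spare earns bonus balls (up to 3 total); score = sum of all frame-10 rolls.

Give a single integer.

Frame 1: STRIKE. 10 + next two rolls (10+7) = 27. Cumulative: 27
Frame 2: STRIKE. 10 + next two rolls (7+1) = 18. Cumulative: 45
Frame 3: OPEN (7+1=8). Cumulative: 53
Frame 4: SPARE (2+8=10). 10 + next roll (2) = 12. Cumulative: 65
Frame 5: OPEN (2+7=9). Cumulative: 74
Frame 6: STRIKE. 10 + next two rolls (7+1) = 18. Cumulative: 92
Frame 7: OPEN (7+1=8). Cumulative: 100
Frame 8: SPARE (0+10=10). 10 + next roll (6) = 16. Cumulative: 116
Frame 9: OPEN (6+1=7). Cumulative: 123
Frame 10: SPARE. Sum of all frame-10 rolls (6+4+0) = 10. Cumulative: 133

Answer: 7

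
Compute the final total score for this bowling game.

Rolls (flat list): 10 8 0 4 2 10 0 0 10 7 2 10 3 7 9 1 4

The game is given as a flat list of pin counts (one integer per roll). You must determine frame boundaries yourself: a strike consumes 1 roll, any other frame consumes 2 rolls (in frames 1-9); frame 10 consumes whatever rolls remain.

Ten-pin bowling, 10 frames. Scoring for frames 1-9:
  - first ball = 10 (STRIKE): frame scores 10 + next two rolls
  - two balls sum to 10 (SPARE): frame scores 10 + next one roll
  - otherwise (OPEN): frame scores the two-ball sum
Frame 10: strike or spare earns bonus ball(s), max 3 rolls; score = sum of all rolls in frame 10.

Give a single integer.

Answer: 123

Derivation:
Frame 1: STRIKE. 10 + next two rolls (8+0) = 18. Cumulative: 18
Frame 2: OPEN (8+0=8). Cumulative: 26
Frame 3: OPEN (4+2=6). Cumulative: 32
Frame 4: STRIKE. 10 + next two rolls (0+0) = 10. Cumulative: 42
Frame 5: OPEN (0+0=0). Cumulative: 42
Frame 6: STRIKE. 10 + next two rolls (7+2) = 19. Cumulative: 61
Frame 7: OPEN (7+2=9). Cumulative: 70
Frame 8: STRIKE. 10 + next two rolls (3+7) = 20. Cumulative: 90
Frame 9: SPARE (3+7=10). 10 + next roll (9) = 19. Cumulative: 109
Frame 10: SPARE. Sum of all frame-10 rolls (9+1+4) = 14. Cumulative: 123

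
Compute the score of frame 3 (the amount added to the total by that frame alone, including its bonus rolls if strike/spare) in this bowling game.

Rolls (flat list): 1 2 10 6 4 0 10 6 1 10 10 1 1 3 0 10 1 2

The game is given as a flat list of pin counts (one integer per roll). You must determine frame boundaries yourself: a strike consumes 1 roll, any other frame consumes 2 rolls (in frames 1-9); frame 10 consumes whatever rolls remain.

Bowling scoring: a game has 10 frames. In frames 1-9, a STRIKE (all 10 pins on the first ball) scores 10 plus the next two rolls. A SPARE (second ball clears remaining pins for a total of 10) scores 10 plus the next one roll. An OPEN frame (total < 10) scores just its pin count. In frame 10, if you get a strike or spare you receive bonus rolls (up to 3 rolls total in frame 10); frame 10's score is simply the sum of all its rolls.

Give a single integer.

Answer: 10

Derivation:
Frame 1: OPEN (1+2=3). Cumulative: 3
Frame 2: STRIKE. 10 + next two rolls (6+4) = 20. Cumulative: 23
Frame 3: SPARE (6+4=10). 10 + next roll (0) = 10. Cumulative: 33
Frame 4: SPARE (0+10=10). 10 + next roll (6) = 16. Cumulative: 49
Frame 5: OPEN (6+1=7). Cumulative: 56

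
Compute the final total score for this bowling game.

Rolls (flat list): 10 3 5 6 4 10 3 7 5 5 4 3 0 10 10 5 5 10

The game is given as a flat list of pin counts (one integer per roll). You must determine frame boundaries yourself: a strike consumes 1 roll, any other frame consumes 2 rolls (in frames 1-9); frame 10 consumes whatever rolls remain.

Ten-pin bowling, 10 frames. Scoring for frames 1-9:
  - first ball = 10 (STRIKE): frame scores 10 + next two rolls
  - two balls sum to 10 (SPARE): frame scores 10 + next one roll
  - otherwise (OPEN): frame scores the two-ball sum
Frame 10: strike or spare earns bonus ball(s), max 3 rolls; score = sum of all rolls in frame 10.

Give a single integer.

Frame 1: STRIKE. 10 + next two rolls (3+5) = 18. Cumulative: 18
Frame 2: OPEN (3+5=8). Cumulative: 26
Frame 3: SPARE (6+4=10). 10 + next roll (10) = 20. Cumulative: 46
Frame 4: STRIKE. 10 + next two rolls (3+7) = 20. Cumulative: 66
Frame 5: SPARE (3+7=10). 10 + next roll (5) = 15. Cumulative: 81
Frame 6: SPARE (5+5=10). 10 + next roll (4) = 14. Cumulative: 95
Frame 7: OPEN (4+3=7). Cumulative: 102
Frame 8: SPARE (0+10=10). 10 + next roll (10) = 20. Cumulative: 122
Frame 9: STRIKE. 10 + next two rolls (5+5) = 20. Cumulative: 142
Frame 10: SPARE. Sum of all frame-10 rolls (5+5+10) = 20. Cumulative: 162

Answer: 162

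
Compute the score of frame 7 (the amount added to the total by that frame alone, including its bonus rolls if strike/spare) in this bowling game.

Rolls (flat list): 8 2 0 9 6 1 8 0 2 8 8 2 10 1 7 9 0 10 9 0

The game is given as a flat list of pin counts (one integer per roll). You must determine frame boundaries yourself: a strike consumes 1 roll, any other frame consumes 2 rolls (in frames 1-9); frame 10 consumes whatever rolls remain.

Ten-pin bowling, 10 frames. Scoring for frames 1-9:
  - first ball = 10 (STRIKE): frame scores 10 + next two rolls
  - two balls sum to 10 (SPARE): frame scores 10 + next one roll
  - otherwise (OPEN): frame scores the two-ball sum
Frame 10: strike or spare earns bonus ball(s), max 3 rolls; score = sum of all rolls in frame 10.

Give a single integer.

Answer: 18

Derivation:
Frame 1: SPARE (8+2=10). 10 + next roll (0) = 10. Cumulative: 10
Frame 2: OPEN (0+9=9). Cumulative: 19
Frame 3: OPEN (6+1=7). Cumulative: 26
Frame 4: OPEN (8+0=8). Cumulative: 34
Frame 5: SPARE (2+8=10). 10 + next roll (8) = 18. Cumulative: 52
Frame 6: SPARE (8+2=10). 10 + next roll (10) = 20. Cumulative: 72
Frame 7: STRIKE. 10 + next two rolls (1+7) = 18. Cumulative: 90
Frame 8: OPEN (1+7=8). Cumulative: 98
Frame 9: OPEN (9+0=9). Cumulative: 107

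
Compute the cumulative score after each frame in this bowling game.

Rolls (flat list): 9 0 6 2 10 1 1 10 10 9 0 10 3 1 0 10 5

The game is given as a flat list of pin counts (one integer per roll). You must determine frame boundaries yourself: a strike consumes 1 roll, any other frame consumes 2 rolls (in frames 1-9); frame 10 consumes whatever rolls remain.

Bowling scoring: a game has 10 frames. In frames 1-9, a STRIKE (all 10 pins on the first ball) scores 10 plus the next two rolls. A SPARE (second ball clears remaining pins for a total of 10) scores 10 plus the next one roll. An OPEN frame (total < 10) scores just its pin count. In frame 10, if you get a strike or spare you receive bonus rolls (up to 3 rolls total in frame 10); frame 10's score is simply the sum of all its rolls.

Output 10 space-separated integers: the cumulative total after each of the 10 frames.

Answer: 9 17 29 31 60 79 88 102 106 121

Derivation:
Frame 1: OPEN (9+0=9). Cumulative: 9
Frame 2: OPEN (6+2=8). Cumulative: 17
Frame 3: STRIKE. 10 + next two rolls (1+1) = 12. Cumulative: 29
Frame 4: OPEN (1+1=2). Cumulative: 31
Frame 5: STRIKE. 10 + next two rolls (10+9) = 29. Cumulative: 60
Frame 6: STRIKE. 10 + next two rolls (9+0) = 19. Cumulative: 79
Frame 7: OPEN (9+0=9). Cumulative: 88
Frame 8: STRIKE. 10 + next two rolls (3+1) = 14. Cumulative: 102
Frame 9: OPEN (3+1=4). Cumulative: 106
Frame 10: SPARE. Sum of all frame-10 rolls (0+10+5) = 15. Cumulative: 121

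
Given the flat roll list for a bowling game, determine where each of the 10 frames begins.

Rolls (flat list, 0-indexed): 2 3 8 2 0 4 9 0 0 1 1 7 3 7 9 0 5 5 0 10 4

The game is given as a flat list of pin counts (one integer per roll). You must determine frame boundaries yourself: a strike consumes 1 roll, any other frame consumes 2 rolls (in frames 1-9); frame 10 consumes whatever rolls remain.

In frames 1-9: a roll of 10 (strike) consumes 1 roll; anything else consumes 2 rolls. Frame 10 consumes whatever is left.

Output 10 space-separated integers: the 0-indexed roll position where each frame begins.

Frame 1 starts at roll index 0: rolls=2,3 (sum=5), consumes 2 rolls
Frame 2 starts at roll index 2: rolls=8,2 (sum=10), consumes 2 rolls
Frame 3 starts at roll index 4: rolls=0,4 (sum=4), consumes 2 rolls
Frame 4 starts at roll index 6: rolls=9,0 (sum=9), consumes 2 rolls
Frame 5 starts at roll index 8: rolls=0,1 (sum=1), consumes 2 rolls
Frame 6 starts at roll index 10: rolls=1,7 (sum=8), consumes 2 rolls
Frame 7 starts at roll index 12: rolls=3,7 (sum=10), consumes 2 rolls
Frame 8 starts at roll index 14: rolls=9,0 (sum=9), consumes 2 rolls
Frame 9 starts at roll index 16: rolls=5,5 (sum=10), consumes 2 rolls
Frame 10 starts at roll index 18: 3 remaining rolls

Answer: 0 2 4 6 8 10 12 14 16 18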